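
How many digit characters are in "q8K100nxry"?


Input string: 'q8K100nxry'
Operation: count digit characters (0-9)
Scan: 'q', '8'(digit), 'K', '1'(digit), '0'(digit), '0'(digit), 'n', 'x', 'r', 'y'
Digits found: 4
Result: 4


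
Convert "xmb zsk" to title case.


Input string: 'xmb zsk'
Operation: capitalize first letter of each word
Word transformations: 'xmb'->'Xmb', 'zsk'->'Zsk'
Result: Xmb Zsk


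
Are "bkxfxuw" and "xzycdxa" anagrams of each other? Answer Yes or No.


String 1: 'bkxfxuw' -> sorted: 'bfkuwxx'
String 2: 'xzycdxa' -> sorted: 'acdxxyz'
Compare sorted forms: 'bfkuwxx' != 'acdxxyz'
Anagram: No


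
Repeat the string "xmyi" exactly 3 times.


Input string: 'xmyi'
Operation: repeat 3 times
Concatenation: 'xmyi' + 'xmyi' + 'xmyi'
Result: xmyixmyixmyi


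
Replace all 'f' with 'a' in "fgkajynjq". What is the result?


Input string: 'fgkajynjq'
Operation: replace 'f' with 'a'
Positions of 'f': 0
After replacement: agkajynjq


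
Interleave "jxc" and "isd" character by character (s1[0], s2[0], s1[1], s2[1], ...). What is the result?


String 1: 'jxc'
String 2: 'isd'
Operation: alternate characters
Pairs: 'j'+'i', 'x'+'s', 'c'+'d'
Result: jixscd


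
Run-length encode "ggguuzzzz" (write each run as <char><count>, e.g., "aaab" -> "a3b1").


Input: 'ggguuzzzz'
Operation: identify consecutive runs
Runs: 'ggg' -> g3, 'uu' -> u2, 'zzzz' -> z4
Encoded: g3u2z4


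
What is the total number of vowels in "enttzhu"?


Input string: 'enttzhu'
Operation: count vowels (a, e, i, o, u)
Scan: s[0]='e' (vowel), s[1]='n', s[2]='t', s[3]='t', s[4]='z', s[5]='h', s[6]='u' (vowel)
Vowels found: 2
Result: 2


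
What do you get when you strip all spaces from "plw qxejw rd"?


Input string: 'plw qxejw rd'
Operation: remove all spaces
Words: 'plw', 'qxejw', 'rd'
Join without spaces: plwqxejwrd


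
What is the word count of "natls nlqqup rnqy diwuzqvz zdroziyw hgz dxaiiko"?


Input string: 'natls nlqqup rnqy diwuzqvz zdroziyw hgz dxaiiko'
Operation: split by spaces
Words found: 'natls', 'nlqqup', 'rnqy', 'diwuzqvz', 'zdroziyw', 'hgz', 'dxaiiko'
Word count: 7


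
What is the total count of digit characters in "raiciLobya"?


Input string: 'raiciLobya'
Operation: count digit characters (0-9)
Scan: 'r', 'a', 'i', 'c', 'i', 'L', 'o', 'b', 'y', 'a'
Digits found: 0
Result: 0


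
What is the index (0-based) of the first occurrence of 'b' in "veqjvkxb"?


Input string: 'veqjvkxb'
Target: 'b'
Scanning left to right: s[0]='v', s[1]='e', s[2]='q', s[3]='j', s[4]='v', s[5]='k', s[6]='x', s[7]='b'
First match at index: 7


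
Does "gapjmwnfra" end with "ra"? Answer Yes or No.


Input string: 'gapjmwnfra'
Suffix to check: 'ra'
Last 2 characters of input: 'ra'
Match: True
Result: Yes


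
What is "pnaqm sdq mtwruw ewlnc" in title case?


Input string: 'pnaqm sdq mtwruw ewlnc'
Operation: capitalize first letter of each word
Word transformations: 'pnaqm'->'Pnaqm', 'sdq'->'Sdq', 'mtwruw'->'Mtwruw', 'ewlnc'->'Ewlnc'
Result: Pnaqm Sdq Mtwruw Ewlnc


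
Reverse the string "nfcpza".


Input string: 'nfcpza'
Operation: reverse character order
Original order: 'n' -> 'f' -> 'c' -> 'p' -> 'z' -> 'a'
Reversed order: 'a' -> 'z' -> 'p' -> 'c' -> 'f' -> 'n'
Result: azpcfn


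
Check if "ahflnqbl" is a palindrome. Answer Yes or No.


Input string: 'ahflnqbl'
Reversed: 'lbqnlfha'
Compare pairs: s[0]='a' vs s[7]='l' (mismatch), s[1]='h' vs s[6]='b' (mismatch), s[2]='f' vs s[5]='q' (mismatch), s[3]='l' vs s[4]='n' (mismatch)
Palindrome: No


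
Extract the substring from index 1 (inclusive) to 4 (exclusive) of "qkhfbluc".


Input string: 'qkhfbluc'
Operation: slice [1:4]
Extract characters: s[1]='k', s[2]='h', s[3]='f'
Result: khf


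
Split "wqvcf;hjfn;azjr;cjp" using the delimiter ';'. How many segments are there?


Input string: 'wqvcf;hjfn;azjr;cjp'
Delimiter: ';'
Split result: 'wqvcf', 'hjfn', 'azjr', 'cjp'
Number of parts: 4


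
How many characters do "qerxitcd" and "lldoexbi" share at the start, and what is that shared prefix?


String 1: 'qerxitcd'
String 2: 'lldoexbi'
Compare position by position:
pos 0: 'q' vs 'l' differ -> stop
Longest common prefix: "" (length 0)


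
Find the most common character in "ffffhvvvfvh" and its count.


Input: 'ffffhvvvfvh'
Operation: tally each character
Counts: 'f':5, 'h':2, 'v':4
Maximum: 'f' appears 5 times


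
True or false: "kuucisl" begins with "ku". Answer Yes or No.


Input string: 'kuucisl'
Prefix to check: 'ku'
First 2 characters of input: 'ku'
Match: True
Result: Yes


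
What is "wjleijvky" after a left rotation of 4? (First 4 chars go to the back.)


Input: 'wjleijvky', shift = 4
Operation: split at index 4 and swap parts
Front part s[0:4] = 'wjle'
Back part s[4:] = 'ijvky'
Rotated = back + front = 'ijvky' + 'wjle'
Result: ijvkywjle


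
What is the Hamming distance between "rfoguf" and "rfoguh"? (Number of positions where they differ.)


String 1: 'rfoguf'
String 2: 'rfoguh'
Compare each position: pos 0: 'r'=='r', pos 1: 'f'=='f', pos 2: 'o'=='o', pos 3: 'g'=='g', pos 4: 'u'=='u', pos 5: 'f'!='h'
Differing positions: 1
Hamming distance: 1


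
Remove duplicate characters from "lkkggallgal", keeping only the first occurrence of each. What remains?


Input: 'lkkggallgal'
Operation: keep first occurrence of each character
Scan: s[0]='l' new -> keep; s[1]='k' new -> keep; s[2]='k' seen -> skip; s[3]='g' new -> keep; s[4]='g' seen -> skip; s[5]='a' new -> keep; s[6]='l' seen -> skip; s[7]='l' seen -> skip; s[8]='g' seen -> skip; s[9]='a' seen -> skip; s[10]='l' seen -> skip
Result: lkga


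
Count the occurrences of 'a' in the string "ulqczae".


Input string: 'ulqczae'
Target character: 'a'
Scan each position: s[5]='a'
Matches found at indices: 5
Total: 1


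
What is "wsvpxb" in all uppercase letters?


Input string: 'wsvpxb'
Operation: convert each letter to uppercase
Mapping: 'w'->'W', 's'->'S', 'v'->'V', 'p'->'P', 'x'->'X', 'b'->'B'
Result: WSVPXB


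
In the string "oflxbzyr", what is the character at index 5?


Input string: 'oflxbzyr'
Operation: get character at index 5
Index mapping: s[0]='o', s[1]='f', s[2]='l', s[3]='x', s[4]='b', s[5]='z'
Result: 'z'


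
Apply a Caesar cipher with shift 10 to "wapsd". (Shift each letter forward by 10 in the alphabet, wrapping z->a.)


Input: 'wapsd', shift = 10
Operation: for each letter, (position + 10) mod 26
Mapping: 'w'(22+10=32, 32 mod 26=6)->'g', 'a'(0+10=10)->'k', 'p'(15+10=25)->'z', 's'(18+10=28, 28 mod 26=2)->'c', 'd'(3+10=13)->'n'
Result: gkzcn


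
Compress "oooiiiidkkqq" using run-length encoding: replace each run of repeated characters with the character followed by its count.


Input: 'oooiiiidkkqq'
Operation: identify consecutive runs
Runs: 'ooo' -> o3, 'iiii' -> i4, 'd' -> d1, 'kk' -> k2, 'qq' -> q2
Encoded: o3i4d1k2q2


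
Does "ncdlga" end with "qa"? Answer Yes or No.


Input string: 'ncdlga'
Suffix to check: 'qa'
Last 2 characters of input: 'ga'
Match: False
Result: No


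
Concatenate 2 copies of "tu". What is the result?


Input string: 'tu'
Operation: repeat 2 times
Concatenation: 'tu' + 'tu'
Result: tutu


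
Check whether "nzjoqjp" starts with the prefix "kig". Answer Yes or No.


Input string: 'nzjoqjp'
Prefix to check: 'kig'
First 3 characters of input: 'nzj'
Match: False
Result: No


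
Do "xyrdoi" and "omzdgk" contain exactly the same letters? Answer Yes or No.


String 1: 'xyrdoi' -> sorted: 'diorxy'
String 2: 'omzdgk' -> sorted: 'dgkmoz'
Compare sorted forms: 'diorxy' != 'dgkmoz'
Anagram: No


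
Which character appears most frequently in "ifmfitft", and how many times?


Input: 'ifmfitft'
Operation: tally each character
Counts: 'f':3, 'i':2, 'm':1, 't':2
Maximum: 'f' appears 3 times


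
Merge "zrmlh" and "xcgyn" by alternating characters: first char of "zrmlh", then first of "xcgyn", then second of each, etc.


String 1: 'zrmlh'
String 2: 'xcgyn'
Operation: alternate characters
Pairs: 'z'+'x', 'r'+'c', 'm'+'g', 'l'+'y', 'h'+'n'
Result: zxrcmglyhn


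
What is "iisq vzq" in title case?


Input string: 'iisq vzq'
Operation: capitalize first letter of each word
Word transformations: 'iisq'->'Iisq', 'vzq'->'Vzq'
Result: Iisq Vzq


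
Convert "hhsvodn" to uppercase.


Input string: 'hhsvodn'
Operation: convert each letter to uppercase
Mapping: 'h'->'H', 'h'->'H', 's'->'S', 'v'->'V', 'o'->'O', 'd'->'D', 'n'->'N'
Result: HHSVODN


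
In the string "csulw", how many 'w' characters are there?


Input string: 'csulw'
Target character: 'w'
Scan each position: s[4]='w'
Matches found at indices: 4
Total: 1


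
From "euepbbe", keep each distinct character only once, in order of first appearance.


Input: 'euepbbe'
Operation: keep first occurrence of each character
Scan: s[0]='e' new -> keep; s[1]='u' new -> keep; s[2]='e' seen -> skip; s[3]='p' new -> keep; s[4]='b' new -> keep; s[5]='b' seen -> skip; s[6]='e' seen -> skip
Result: eupb


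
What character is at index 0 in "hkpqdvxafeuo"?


Input string: 'hkpqdvxafeuo'
Operation: get character at index 0
Index mapping: s[0]='h'
Result: 'h'


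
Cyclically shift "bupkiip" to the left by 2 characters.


Input: 'bupkiip', shift = 2
Operation: split at index 2 and swap parts
Front part s[0:2] = 'bu'
Back part s[2:] = 'pkiip'
Rotated = back + front = 'pkiip' + 'bu'
Result: pkiipbu


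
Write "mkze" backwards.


Input string: 'mkze'
Operation: reverse character order
Original order: 'm' -> 'k' -> 'z' -> 'e'
Reversed order: 'e' -> 'z' -> 'k' -> 'm'
Result: ezkm


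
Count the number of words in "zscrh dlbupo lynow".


Input string: 'zscrh dlbupo lynow'
Operation: split by spaces
Words found: 'zscrh', 'dlbupo', 'lynow'
Word count: 3


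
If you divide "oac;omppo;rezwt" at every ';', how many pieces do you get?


Input string: 'oac;omppo;rezwt'
Delimiter: ';'
Split result: 'oac', 'omppo', 'rezwt'
Number of parts: 3


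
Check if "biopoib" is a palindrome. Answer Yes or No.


Input string: 'biopoib'
Reversed: 'biopoib'
Compare pairs: s[0]='b' vs s[6]='b' (match), s[1]='i' vs s[5]='i' (match), s[2]='o' vs s[4]='o' (match)
Palindrome: Yes


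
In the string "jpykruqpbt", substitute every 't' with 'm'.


Input string: 'jpykruqpbt'
Operation: replace 't' with 'm'
Positions of 't': 9
After replacement: jpykruqpbm


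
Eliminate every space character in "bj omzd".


Input string: 'bj omzd'
Operation: remove all spaces
Words: 'bj', 'omzd'
Join without spaces: bjomzd


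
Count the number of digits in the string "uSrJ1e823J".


Input string: 'uSrJ1e823J'
Operation: count digit characters (0-9)
Scan: 'u', 'S', 'r', 'J', '1'(digit), 'e', '8'(digit), '2'(digit), '3'(digit), 'J'
Digits found: 4
Result: 4


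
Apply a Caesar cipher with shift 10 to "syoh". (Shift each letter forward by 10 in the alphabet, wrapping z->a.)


Input: 'syoh', shift = 10
Operation: for each letter, (position + 10) mod 26
Mapping: 's'(18+10=28, 28 mod 26=2)->'c', 'y'(24+10=34, 34 mod 26=8)->'i', 'o'(14+10=24)->'y', 'h'(7+10=17)->'r'
Result: ciyr


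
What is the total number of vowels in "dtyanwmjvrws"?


Input string: 'dtyanwmjvrws'
Operation: count vowels (a, e, i, o, u)
Scan: s[0]='d', s[1]='t', s[2]='y', s[3]='a' (vowel), s[4]='n', s[5]='w', s[6]='m', s[7]='j', s[8]='v', s[9]='r', s[10]='w', s[11]='s'
Vowels found: 1
Result: 1


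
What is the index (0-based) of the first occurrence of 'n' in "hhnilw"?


Input string: 'hhnilw'
Target: 'n'
Scanning left to right: s[0]='h', s[1]='h', s[2]='n'
First match at index: 2


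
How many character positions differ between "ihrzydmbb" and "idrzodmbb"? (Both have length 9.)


String 1: 'ihrzydmbb'
String 2: 'idrzodmbb'
Compare each position: pos 0: 'i'=='i', pos 1: 'h'!='d', pos 2: 'r'=='r', pos 3: 'z'=='z', pos 4: 'y'!='o', pos 5: 'd'=='d', pos 6: 'm'=='m', pos 7: 'b'=='b', pos 8: 'b'=='b'
Differing positions: 2
Hamming distance: 2


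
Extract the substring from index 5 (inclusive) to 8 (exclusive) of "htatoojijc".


Input string: 'htatoojijc'
Operation: slice [5:8]
Extract characters: s[5]='o', s[6]='j', s[7]='i'
Result: oji


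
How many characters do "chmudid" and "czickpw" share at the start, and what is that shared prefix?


String 1: 'chmudid'
String 2: 'czickpw'
Compare position by position:
pos 0: 'c' vs 'c' match
pos 1: 'h' vs 'z' differ -> stop
Longest common prefix: "c" (length 1)


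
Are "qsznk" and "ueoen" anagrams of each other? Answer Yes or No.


String 1: 'qsznk' -> sorted: 'knqsz'
String 2: 'ueoen' -> sorted: 'eenou'
Compare sorted forms: 'knqsz' != 'eenou'
Anagram: No


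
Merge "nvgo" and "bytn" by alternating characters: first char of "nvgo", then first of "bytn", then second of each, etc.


String 1: 'nvgo'
String 2: 'bytn'
Operation: alternate characters
Pairs: 'n'+'b', 'v'+'y', 'g'+'t', 'o'+'n'
Result: nbvygton


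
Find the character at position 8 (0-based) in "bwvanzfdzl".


Input string: 'bwvanzfdzl'
Operation: get character at index 8
Index mapping: s[0]='b', s[1]='w', s[2]='v', s[3]='a', s[4]='n', s[5]='z', s[6]='f', s[7]='d', s[8]='z'
Result: 'z'


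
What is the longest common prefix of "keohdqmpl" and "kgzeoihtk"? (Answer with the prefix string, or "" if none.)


String 1: 'keohdqmpl'
String 2: 'kgzeoihtk'
Compare position by position:
pos 0: 'k' vs 'k' match
pos 1: 'e' vs 'g' differ -> stop
Longest common prefix: "k" (length 1)


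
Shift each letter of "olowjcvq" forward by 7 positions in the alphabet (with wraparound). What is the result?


Input: 'olowjcvq', shift = 7
Operation: for each letter, (position + 7) mod 26
Mapping: 'o'(14+7=21)->'v', 'l'(11+7=18)->'s', 'o'(14+7=21)->'v', 'w'(22+7=29, 29 mod 26=3)->'d', 'j'(9+7=16)->'q', 'c'(2+7=9)->'j', 'v'(21+7=28, 28 mod 26=2)->'c', 'q'(16+7=23)->'x'
Result: vsvdqjcx


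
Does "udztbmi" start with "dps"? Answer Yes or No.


Input string: 'udztbmi'
Prefix to check: 'dps'
First 3 characters of input: 'udz'
Match: False
Result: No


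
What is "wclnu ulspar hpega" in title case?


Input string: 'wclnu ulspar hpega'
Operation: capitalize first letter of each word
Word transformations: 'wclnu'->'Wclnu', 'ulspar'->'Ulspar', 'hpega'->'Hpega'
Result: Wclnu Ulspar Hpega


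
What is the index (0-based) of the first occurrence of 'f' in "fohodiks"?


Input string: 'fohodiks'
Target: 'f'
Scanning left to right: s[0]='f'
First match at index: 0


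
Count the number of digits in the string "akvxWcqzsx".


Input string: 'akvxWcqzsx'
Operation: count digit characters (0-9)
Scan: 'a', 'k', 'v', 'x', 'W', 'c', 'q', 'z', 's', 'x'
Digits found: 0
Result: 0


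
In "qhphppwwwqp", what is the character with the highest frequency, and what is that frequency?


Input: 'qhphppwwwqp'
Operation: tally each character
Counts: 'h':2, 'p':4, 'q':2, 'w':3
Maximum: 'p' appears 4 times


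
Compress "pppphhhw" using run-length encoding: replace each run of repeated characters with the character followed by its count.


Input: 'pppphhhw'
Operation: identify consecutive runs
Runs: 'pppp' -> p4, 'hhh' -> h3, 'w' -> w1
Encoded: p4h3w1


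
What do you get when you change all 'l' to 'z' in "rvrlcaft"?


Input string: 'rvrlcaft'
Operation: replace 'l' with 'z'
Positions of 'l': 3
After replacement: rvrzcaft


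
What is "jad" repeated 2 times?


Input string: 'jad'
Operation: repeat 2 times
Concatenation: 'jad' + 'jad'
Result: jadjad


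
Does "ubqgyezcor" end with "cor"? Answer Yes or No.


Input string: 'ubqgyezcor'
Suffix to check: 'cor'
Last 3 characters of input: 'cor'
Match: True
Result: Yes


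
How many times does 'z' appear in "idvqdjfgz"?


Input string: 'idvqdjfgz'
Target character: 'z'
Scan each position: s[8]='z'
Matches found at indices: 8
Total: 1


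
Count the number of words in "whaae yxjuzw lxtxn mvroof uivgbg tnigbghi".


Input string: 'whaae yxjuzw lxtxn mvroof uivgbg tnigbghi'
Operation: split by spaces
Words found: 'whaae', 'yxjuzw', 'lxtxn', 'mvroof', 'uivgbg', 'tnigbghi'
Word count: 6


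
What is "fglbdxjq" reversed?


Input string: 'fglbdxjq'
Operation: reverse character order
Original order: 'f' -> 'g' -> 'l' -> 'b' -> 'd' -> 'x' -> 'j' -> 'q'
Reversed order: 'q' -> 'j' -> 'x' -> 'd' -> 'b' -> 'l' -> 'g' -> 'f'
Result: qjxdblgf


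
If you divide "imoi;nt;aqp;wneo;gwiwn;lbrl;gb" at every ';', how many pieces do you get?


Input string: 'imoi;nt;aqp;wneo;gwiwn;lbrl;gb'
Delimiter: ';'
Split result: 'imoi', 'nt', 'aqp', 'wneo', 'gwiwn', 'lbrl', 'gb'
Number of parts: 7


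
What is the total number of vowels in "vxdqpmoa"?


Input string: 'vxdqpmoa'
Operation: count vowels (a, e, i, o, u)
Scan: s[0]='v', s[1]='x', s[2]='d', s[3]='q', s[4]='p', s[5]='m', s[6]='o' (vowel), s[7]='a' (vowel)
Vowels found: 2
Result: 2


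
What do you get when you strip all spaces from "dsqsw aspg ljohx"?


Input string: 'dsqsw aspg ljohx'
Operation: remove all spaces
Words: 'dsqsw', 'aspg', 'ljohx'
Join without spaces: dsqswaspgljohx


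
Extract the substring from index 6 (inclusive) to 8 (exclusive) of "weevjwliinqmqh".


Input string: 'weevjwliinqmqh'
Operation: slice [6:8]
Extract characters: s[6]='l', s[7]='i'
Result: li


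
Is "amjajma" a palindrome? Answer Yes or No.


Input string: 'amjajma'
Reversed: 'amjajma'
Compare pairs: s[0]='a' vs s[6]='a' (match), s[1]='m' vs s[5]='m' (match), s[2]='j' vs s[4]='j' (match)
Palindrome: Yes


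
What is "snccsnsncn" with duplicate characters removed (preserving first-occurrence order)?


Input: 'snccsnsncn'
Operation: keep first occurrence of each character
Scan: s[0]='s' new -> keep; s[1]='n' new -> keep; s[2]='c' new -> keep; s[3]='c' seen -> skip; s[4]='s' seen -> skip; s[5]='n' seen -> skip; s[6]='s' seen -> skip; s[7]='n' seen -> skip; s[8]='c' seen -> skip; s[9]='n' seen -> skip
Result: snc


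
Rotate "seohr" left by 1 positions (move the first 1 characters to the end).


Input: 'seohr', shift = 1
Operation: split at index 1 and swap parts
Front part s[0:1] = 's'
Back part s[1:] = 'eohr'
Rotated = back + front = 'eohr' + 's'
Result: eohrs


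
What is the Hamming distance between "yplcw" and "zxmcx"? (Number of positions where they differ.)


String 1: 'yplcw'
String 2: 'zxmcx'
Compare each position: pos 0: 'y'!='z', pos 1: 'p'!='x', pos 2: 'l'!='m', pos 3: 'c'=='c', pos 4: 'w'!='x'
Differing positions: 4
Hamming distance: 4


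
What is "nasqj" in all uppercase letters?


Input string: 'nasqj'
Operation: convert each letter to uppercase
Mapping: 'n'->'N', 'a'->'A', 's'->'S', 'q'->'Q', 'j'->'J'
Result: NASQJ


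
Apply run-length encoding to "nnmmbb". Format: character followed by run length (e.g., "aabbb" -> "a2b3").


Input: 'nnmmbb'
Operation: identify consecutive runs
Runs: 'nn' -> n2, 'mm' -> m2, 'bb' -> b2
Encoded: n2m2b2


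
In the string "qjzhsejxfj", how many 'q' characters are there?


Input string: 'qjzhsejxfj'
Target character: 'q'
Scan each position: s[0]='q'
Matches found at indices: 0
Total: 1


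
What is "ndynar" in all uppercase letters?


Input string: 'ndynar'
Operation: convert each letter to uppercase
Mapping: 'n'->'N', 'd'->'D', 'y'->'Y', 'n'->'N', 'a'->'A', 'r'->'R'
Result: NDYNAR


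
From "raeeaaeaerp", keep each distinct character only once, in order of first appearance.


Input: 'raeeaaeaerp'
Operation: keep first occurrence of each character
Scan: s[0]='r' new -> keep; s[1]='a' new -> keep; s[2]='e' new -> keep; s[3]='e' seen -> skip; s[4]='a' seen -> skip; s[5]='a' seen -> skip; s[6]='e' seen -> skip; s[7]='a' seen -> skip; s[8]='e' seen -> skip; s[9]='r' seen -> skip; s[10]='p' new -> keep
Result: raep


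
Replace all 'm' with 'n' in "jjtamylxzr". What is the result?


Input string: 'jjtamylxzr'
Operation: replace 'm' with 'n'
Positions of 'm': 4
After replacement: jjtanylxzr


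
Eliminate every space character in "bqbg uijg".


Input string: 'bqbg uijg'
Operation: remove all spaces
Words: 'bqbg', 'uijg'
Join without spaces: bqbguijg


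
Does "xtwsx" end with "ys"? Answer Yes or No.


Input string: 'xtwsx'
Suffix to check: 'ys'
Last 2 characters of input: 'sx'
Match: False
Result: No


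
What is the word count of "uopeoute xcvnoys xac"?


Input string: 'uopeoute xcvnoys xac'
Operation: split by spaces
Words found: 'uopeoute', 'xcvnoys', 'xac'
Word count: 3


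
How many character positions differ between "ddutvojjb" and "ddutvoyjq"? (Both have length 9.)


String 1: 'ddutvojjb'
String 2: 'ddutvoyjq'
Compare each position: pos 0: 'd'=='d', pos 1: 'd'=='d', pos 2: 'u'=='u', pos 3: 't'=='t', pos 4: 'v'=='v', pos 5: 'o'=='o', pos 6: 'j'!='y', pos 7: 'j'=='j', pos 8: 'b'!='q'
Differing positions: 2
Hamming distance: 2


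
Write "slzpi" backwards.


Input string: 'slzpi'
Operation: reverse character order
Original order: 's' -> 'l' -> 'z' -> 'p' -> 'i'
Reversed order: 'i' -> 'p' -> 'z' -> 'l' -> 's'
Result: ipzls


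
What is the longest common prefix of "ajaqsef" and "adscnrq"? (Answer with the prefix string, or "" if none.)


String 1: 'ajaqsef'
String 2: 'adscnrq'
Compare position by position:
pos 0: 'a' vs 'a' match
pos 1: 'j' vs 'd' differ -> stop
Longest common prefix: "a" (length 1)


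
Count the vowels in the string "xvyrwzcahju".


Input string: 'xvyrwzcahju'
Operation: count vowels (a, e, i, o, u)
Scan: s[0]='x', s[1]='v', s[2]='y', s[3]='r', s[4]='w', s[5]='z', s[6]='c', s[7]='a' (vowel), s[8]='h', s[9]='j', s[10]='u' (vowel)
Vowels found: 2
Result: 2


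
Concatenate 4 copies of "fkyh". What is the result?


Input string: 'fkyh'
Operation: repeat 4 times
Concatenation: 'fkyh' + 'fkyh' + 'fkyh' + 'fkyh'
Result: fkyhfkyhfkyhfkyh


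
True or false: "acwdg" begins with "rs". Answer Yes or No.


Input string: 'acwdg'
Prefix to check: 'rs'
First 2 characters of input: 'ac'
Match: False
Result: No


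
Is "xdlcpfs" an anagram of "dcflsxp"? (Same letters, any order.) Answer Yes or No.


String 1: 'dcflsxp' -> sorted: 'cdflpsx'
String 2: 'xdlcpfs' -> sorted: 'cdflpsx'
Compare sorted forms: 'cdflpsx' == 'cdflpsx'
Anagram: Yes


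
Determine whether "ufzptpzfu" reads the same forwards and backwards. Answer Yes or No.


Input string: 'ufzptpzfu'
Reversed: 'ufzptpzfu'
Compare pairs: s[0]='u' vs s[8]='u' (match), s[1]='f' vs s[7]='f' (match), s[2]='z' vs s[6]='z' (match), s[3]='p' vs s[5]='p' (match)
Palindrome: Yes


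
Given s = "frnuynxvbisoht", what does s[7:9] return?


Input string: 'frnuynxvbisoht'
Operation: slice [7:9]
Extract characters: s[7]='v', s[8]='b'
Result: vb


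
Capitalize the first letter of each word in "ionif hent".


Input string: 'ionif hent'
Operation: capitalize first letter of each word
Word transformations: 'ionif'->'Ionif', 'hent'->'Hent'
Result: Ionif Hent


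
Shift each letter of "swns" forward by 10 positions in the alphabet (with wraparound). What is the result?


Input: 'swns', shift = 10
Operation: for each letter, (position + 10) mod 26
Mapping: 's'(18+10=28, 28 mod 26=2)->'c', 'w'(22+10=32, 32 mod 26=6)->'g', 'n'(13+10=23)->'x', 's'(18+10=28, 28 mod 26=2)->'c'
Result: cgxc


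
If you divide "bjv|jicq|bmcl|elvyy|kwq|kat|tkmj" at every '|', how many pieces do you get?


Input string: 'bjv|jicq|bmcl|elvyy|kwq|kat|tkmj'
Delimiter: '|'
Split result: 'bjv', 'jicq', 'bmcl', 'elvyy', 'kwq', 'kat', 'tkmj'
Number of parts: 7


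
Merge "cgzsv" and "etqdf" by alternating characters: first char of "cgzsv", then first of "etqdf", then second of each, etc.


String 1: 'cgzsv'
String 2: 'etqdf'
Operation: alternate characters
Pairs: 'c'+'e', 'g'+'t', 'z'+'q', 's'+'d', 'v'+'f'
Result: cegtzqsdvf


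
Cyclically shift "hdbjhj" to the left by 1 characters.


Input: 'hdbjhj', shift = 1
Operation: split at index 1 and swap parts
Front part s[0:1] = 'h'
Back part s[1:] = 'dbjhj'
Rotated = back + front = 'dbjhj' + 'h'
Result: dbjhjh


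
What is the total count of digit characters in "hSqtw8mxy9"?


Input string: 'hSqtw8mxy9'
Operation: count digit characters (0-9)
Scan: 'h', 'S', 'q', 't', 'w', '8'(digit), 'm', 'x', 'y', '9'(digit)
Digits found: 2
Result: 2


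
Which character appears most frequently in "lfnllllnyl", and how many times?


Input: 'lfnllllnyl'
Operation: tally each character
Counts: 'f':1, 'l':6, 'n':2, 'y':1
Maximum: 'l' appears 6 times


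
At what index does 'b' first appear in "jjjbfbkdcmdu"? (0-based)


Input string: 'jjjbfbkdcmdu'
Target: 'b'
Scanning left to right: s[0]='j', s[1]='j', s[2]='j', s[3]='b'
First match at index: 3


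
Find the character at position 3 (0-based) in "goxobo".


Input string: 'goxobo'
Operation: get character at index 3
Index mapping: s[0]='g', s[1]='o', s[2]='x', s[3]='o'
Result: 'o'


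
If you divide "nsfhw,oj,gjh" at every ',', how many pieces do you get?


Input string: 'nsfhw,oj,gjh'
Delimiter: ','
Split result: 'nsfhw', 'oj', 'gjh'
Number of parts: 3


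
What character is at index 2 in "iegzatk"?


Input string: 'iegzatk'
Operation: get character at index 2
Index mapping: s[0]='i', s[1]='e', s[2]='g'
Result: 'g'


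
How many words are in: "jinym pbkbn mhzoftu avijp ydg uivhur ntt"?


Input string: 'jinym pbkbn mhzoftu avijp ydg uivhur ntt'
Operation: split by spaces
Words found: 'jinym', 'pbkbn', 'mhzoftu', 'avijp', 'ydg', 'uivhur', 'ntt'
Word count: 7


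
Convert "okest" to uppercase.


Input string: 'okest'
Operation: convert each letter to uppercase
Mapping: 'o'->'O', 'k'->'K', 'e'->'E', 's'->'S', 't'->'T'
Result: OKEST


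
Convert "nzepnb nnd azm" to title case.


Input string: 'nzepnb nnd azm'
Operation: capitalize first letter of each word
Word transformations: 'nzepnb'->'Nzepnb', 'nnd'->'Nnd', 'azm'->'Azm'
Result: Nzepnb Nnd Azm


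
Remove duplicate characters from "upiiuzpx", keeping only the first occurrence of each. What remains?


Input: 'upiiuzpx'
Operation: keep first occurrence of each character
Scan: s[0]='u' new -> keep; s[1]='p' new -> keep; s[2]='i' new -> keep; s[3]='i' seen -> skip; s[4]='u' seen -> skip; s[5]='z' new -> keep; s[6]='p' seen -> skip; s[7]='x' new -> keep
Result: upizx


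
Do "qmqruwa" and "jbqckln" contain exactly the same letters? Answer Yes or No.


String 1: 'qmqruwa' -> sorted: 'amqqruw'
String 2: 'jbqckln' -> sorted: 'bcjklnq'
Compare sorted forms: 'amqqruw' != 'bcjklnq'
Anagram: No


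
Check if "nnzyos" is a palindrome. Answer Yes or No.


Input string: 'nnzyos'
Reversed: 'soyznn'
Compare pairs: s[0]='n' vs s[5]='s' (mismatch), s[1]='n' vs s[4]='o' (mismatch), s[2]='z' vs s[3]='y' (mismatch)
Palindrome: No


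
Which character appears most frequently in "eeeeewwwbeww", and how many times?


Input: 'eeeeewwwbeww'
Operation: tally each character
Counts: 'b':1, 'e':6, 'w':5
Maximum: 'e' appears 6 times


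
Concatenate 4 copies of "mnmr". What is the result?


Input string: 'mnmr'
Operation: repeat 4 times
Concatenation: 'mnmr' + 'mnmr' + 'mnmr' + 'mnmr'
Result: mnmrmnmrmnmrmnmr


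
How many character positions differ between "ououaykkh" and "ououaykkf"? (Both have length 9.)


String 1: 'ououaykkh'
String 2: 'ououaykkf'
Compare each position: pos 0: 'o'=='o', pos 1: 'u'=='u', pos 2: 'o'=='o', pos 3: 'u'=='u', pos 4: 'a'=='a', pos 5: 'y'=='y', pos 6: 'k'=='k', pos 7: 'k'=='k', pos 8: 'h'!='f'
Differing positions: 1
Hamming distance: 1


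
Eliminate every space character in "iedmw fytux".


Input string: 'iedmw fytux'
Operation: remove all spaces
Words: 'iedmw', 'fytux'
Join without spaces: iedmwfytux


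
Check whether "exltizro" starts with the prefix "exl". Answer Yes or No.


Input string: 'exltizro'
Prefix to check: 'exl'
First 3 characters of input: 'exl'
Match: True
Result: Yes


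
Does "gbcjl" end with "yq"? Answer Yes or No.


Input string: 'gbcjl'
Suffix to check: 'yq'
Last 2 characters of input: 'jl'
Match: False
Result: No


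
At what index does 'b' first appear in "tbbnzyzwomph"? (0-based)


Input string: 'tbbnzyzwomph'
Target: 'b'
Scanning left to right: s[0]='t', s[1]='b'
First match at index: 1


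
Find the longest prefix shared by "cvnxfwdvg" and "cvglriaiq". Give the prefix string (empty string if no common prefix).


String 1: 'cvnxfwdvg'
String 2: 'cvglriaiq'
Compare position by position:
pos 0: 'c' vs 'c' match
pos 1: 'v' vs 'v' match
pos 2: 'n' vs 'g' differ -> stop
Longest common prefix: "cv" (length 2)


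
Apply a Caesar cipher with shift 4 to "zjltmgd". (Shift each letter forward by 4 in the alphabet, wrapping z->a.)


Input: 'zjltmgd', shift = 4
Operation: for each letter, (position + 4) mod 26
Mapping: 'z'(25+4=29, 29 mod 26=3)->'d', 'j'(9+4=13)->'n', 'l'(11+4=15)->'p', 't'(19+4=23)->'x', 'm'(12+4=16)->'q', 'g'(6+4=10)->'k', 'd'(3+4=7)->'h'
Result: dnpxqkh


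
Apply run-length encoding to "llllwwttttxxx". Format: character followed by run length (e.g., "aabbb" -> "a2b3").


Input: 'llllwwttttxxx'
Operation: identify consecutive runs
Runs: 'llll' -> l4, 'ww' -> w2, 'tttt' -> t4, 'xxx' -> x3
Encoded: l4w2t4x3


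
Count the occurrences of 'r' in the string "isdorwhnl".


Input string: 'isdorwhnl'
Target character: 'r'
Scan each position: s[4]='r'
Matches found at indices: 4
Total: 1


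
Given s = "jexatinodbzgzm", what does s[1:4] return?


Input string: 'jexatinodbzgzm'
Operation: slice [1:4]
Extract characters: s[1]='e', s[2]='x', s[3]='a'
Result: exa


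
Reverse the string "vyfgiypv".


Input string: 'vyfgiypv'
Operation: reverse character order
Original order: 'v' -> 'y' -> 'f' -> 'g' -> 'i' -> 'y' -> 'p' -> 'v'
Reversed order: 'v' -> 'p' -> 'y' -> 'i' -> 'g' -> 'f' -> 'y' -> 'v'
Result: vpyigfyv


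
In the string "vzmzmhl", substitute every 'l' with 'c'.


Input string: 'vzmzmhl'
Operation: replace 'l' with 'c'
Positions of 'l': 6
After replacement: vzmzmhc


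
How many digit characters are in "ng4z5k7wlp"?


Input string: 'ng4z5k7wlp'
Operation: count digit characters (0-9)
Scan: 'n', 'g', '4'(digit), 'z', '5'(digit), 'k', '7'(digit), 'w', 'l', 'p'
Digits found: 3
Result: 3


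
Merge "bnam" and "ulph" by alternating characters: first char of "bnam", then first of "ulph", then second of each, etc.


String 1: 'bnam'
String 2: 'ulph'
Operation: alternate characters
Pairs: 'b'+'u', 'n'+'l', 'a'+'p', 'm'+'h'
Result: bunlapmh


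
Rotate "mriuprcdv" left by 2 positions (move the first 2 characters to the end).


Input: 'mriuprcdv', shift = 2
Operation: split at index 2 and swap parts
Front part s[0:2] = 'mr'
Back part s[2:] = 'iuprcdv'
Rotated = back + front = 'iuprcdv' + 'mr'
Result: iuprcdvmr


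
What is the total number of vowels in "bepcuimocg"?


Input string: 'bepcuimocg'
Operation: count vowels (a, e, i, o, u)
Scan: s[0]='b', s[1]='e' (vowel), s[2]='p', s[3]='c', s[4]='u' (vowel), s[5]='i' (vowel), s[6]='m', s[7]='o' (vowel), s[8]='c', s[9]='g'
Vowels found: 4
Result: 4


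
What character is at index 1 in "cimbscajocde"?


Input string: 'cimbscajocde'
Operation: get character at index 1
Index mapping: s[0]='c', s[1]='i'
Result: 'i'


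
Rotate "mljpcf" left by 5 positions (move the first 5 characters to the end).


Input: 'mljpcf', shift = 5
Operation: split at index 5 and swap parts
Front part s[0:5] = 'mljpc'
Back part s[5:] = 'f'
Rotated = back + front = 'f' + 'mljpc'
Result: fmljpc


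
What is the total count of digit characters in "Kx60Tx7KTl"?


Input string: 'Kx60Tx7KTl'
Operation: count digit characters (0-9)
Scan: 'K', 'x', '6'(digit), '0'(digit), 'T', 'x', '7'(digit), 'K', 'T', 'l'
Digits found: 3
Result: 3


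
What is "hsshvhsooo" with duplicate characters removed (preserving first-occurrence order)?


Input: 'hsshvhsooo'
Operation: keep first occurrence of each character
Scan: s[0]='h' new -> keep; s[1]='s' new -> keep; s[2]='s' seen -> skip; s[3]='h' seen -> skip; s[4]='v' new -> keep; s[5]='h' seen -> skip; s[6]='s' seen -> skip; s[7]='o' new -> keep; s[8]='o' seen -> skip; s[9]='o' seen -> skip
Result: hsvo


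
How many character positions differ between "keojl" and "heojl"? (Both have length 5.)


String 1: 'keojl'
String 2: 'heojl'
Compare each position: pos 0: 'k'!='h', pos 1: 'e'=='e', pos 2: 'o'=='o', pos 3: 'j'=='j', pos 4: 'l'=='l'
Differing positions: 1
Hamming distance: 1


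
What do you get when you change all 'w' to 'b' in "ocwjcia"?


Input string: 'ocwjcia'
Operation: replace 'w' with 'b'
Positions of 'w': 2
After replacement: ocbjcia


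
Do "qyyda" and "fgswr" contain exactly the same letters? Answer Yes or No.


String 1: 'qyyda' -> sorted: 'adqyy'
String 2: 'fgswr' -> sorted: 'fgrsw'
Compare sorted forms: 'adqyy' != 'fgrsw'
Anagram: No


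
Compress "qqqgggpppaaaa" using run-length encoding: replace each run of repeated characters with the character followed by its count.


Input: 'qqqgggpppaaaa'
Operation: identify consecutive runs
Runs: 'qqq' -> q3, 'ggg' -> g3, 'ppp' -> p3, 'aaaa' -> a4
Encoded: q3g3p3a4


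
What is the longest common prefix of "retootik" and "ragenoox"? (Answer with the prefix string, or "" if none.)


String 1: 'retootik'
String 2: 'ragenoox'
Compare position by position:
pos 0: 'r' vs 'r' match
pos 1: 'e' vs 'a' differ -> stop
Longest common prefix: "r" (length 1)


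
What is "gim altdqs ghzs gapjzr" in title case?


Input string: 'gim altdqs ghzs gapjzr'
Operation: capitalize first letter of each word
Word transformations: 'gim'->'Gim', 'altdqs'->'Altdqs', 'ghzs'->'Ghzs', 'gapjzr'->'Gapjzr'
Result: Gim Altdqs Ghzs Gapjzr


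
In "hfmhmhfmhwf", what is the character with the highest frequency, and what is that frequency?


Input: 'hfmhmhfmhwf'
Operation: tally each character
Counts: 'f':3, 'h':4, 'm':3, 'w':1
Maximum: 'h' appears 4 times


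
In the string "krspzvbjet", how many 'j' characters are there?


Input string: 'krspzvbjet'
Target character: 'j'
Scan each position: s[7]='j'
Matches found at indices: 7
Total: 1


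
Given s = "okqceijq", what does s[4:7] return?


Input string: 'okqceijq'
Operation: slice [4:7]
Extract characters: s[4]='e', s[5]='i', s[6]='j'
Result: eij


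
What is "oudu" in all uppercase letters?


Input string: 'oudu'
Operation: convert each letter to uppercase
Mapping: 'o'->'O', 'u'->'U', 'd'->'D', 'u'->'U'
Result: OUDU


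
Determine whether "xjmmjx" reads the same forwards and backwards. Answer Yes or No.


Input string: 'xjmmjx'
Reversed: 'xjmmjx'
Compare pairs: s[0]='x' vs s[5]='x' (match), s[1]='j' vs s[4]='j' (match), s[2]='m' vs s[3]='m' (match)
Palindrome: Yes


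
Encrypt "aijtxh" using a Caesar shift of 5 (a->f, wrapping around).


Input: 'aijtxh', shift = 5
Operation: for each letter, (position + 5) mod 26
Mapping: 'a'(0+5=5)->'f', 'i'(8+5=13)->'n', 'j'(9+5=14)->'o', 't'(19+5=24)->'y', 'x'(23+5=28, 28 mod 26=2)->'c', 'h'(7+5=12)->'m'
Result: fnoycm


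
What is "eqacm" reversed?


Input string: 'eqacm'
Operation: reverse character order
Original order: 'e' -> 'q' -> 'a' -> 'c' -> 'm'
Reversed order: 'm' -> 'c' -> 'a' -> 'q' -> 'e'
Result: mcaqe


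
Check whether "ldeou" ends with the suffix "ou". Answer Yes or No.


Input string: 'ldeou'
Suffix to check: 'ou'
Last 2 characters of input: 'ou'
Match: True
Result: Yes


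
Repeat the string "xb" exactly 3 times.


Input string: 'xb'
Operation: repeat 3 times
Concatenation: 'xb' + 'xb' + 'xb'
Result: xbxbxb


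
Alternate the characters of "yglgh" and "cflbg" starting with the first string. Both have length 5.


String 1: 'yglgh'
String 2: 'cflbg'
Operation: alternate characters
Pairs: 'y'+'c', 'g'+'f', 'l'+'l', 'g'+'b', 'h'+'g'
Result: ycgfllgbhg


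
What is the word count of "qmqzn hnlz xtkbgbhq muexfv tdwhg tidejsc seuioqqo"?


Input string: 'qmqzn hnlz xtkbgbhq muexfv tdwhg tidejsc seuioqqo'
Operation: split by spaces
Words found: 'qmqzn', 'hnlz', 'xtkbgbhq', 'muexfv', 'tdwhg', 'tidejsc', 'seuioqqo'
Word count: 7


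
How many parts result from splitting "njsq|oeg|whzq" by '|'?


Input string: 'njsq|oeg|whzq'
Delimiter: '|'
Split result: 'njsq', 'oeg', 'whzq'
Number of parts: 3


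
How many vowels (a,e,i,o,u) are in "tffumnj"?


Input string: 'tffumnj'
Operation: count vowels (a, e, i, o, u)
Scan: s[0]='t', s[1]='f', s[2]='f', s[3]='u' (vowel), s[4]='m', s[5]='n', s[6]='j'
Vowels found: 1
Result: 1


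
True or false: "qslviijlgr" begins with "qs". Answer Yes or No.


Input string: 'qslviijlgr'
Prefix to check: 'qs'
First 2 characters of input: 'qs'
Match: True
Result: Yes


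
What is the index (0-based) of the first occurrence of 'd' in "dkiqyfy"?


Input string: 'dkiqyfy'
Target: 'd'
Scanning left to right: s[0]='d'
First match at index: 0


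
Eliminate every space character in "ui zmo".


Input string: 'ui zmo'
Operation: remove all spaces
Words: 'ui', 'zmo'
Join without spaces: uizmo


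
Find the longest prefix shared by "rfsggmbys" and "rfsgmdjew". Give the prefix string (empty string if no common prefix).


String 1: 'rfsggmbys'
String 2: 'rfsgmdjew'
Compare position by position:
pos 0: 'r' vs 'r' match
pos 1: 'f' vs 'f' match
pos 2: 's' vs 's' match
pos 3: 'g' vs 'g' match
pos 4: 'g' vs 'm' differ -> stop
Longest common prefix: "rfsg" (length 4)


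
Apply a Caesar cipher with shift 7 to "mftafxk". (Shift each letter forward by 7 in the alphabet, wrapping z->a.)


Input: 'mftafxk', shift = 7
Operation: for each letter, (position + 7) mod 26
Mapping: 'm'(12+7=19)->'t', 'f'(5+7=12)->'m', 't'(19+7=26, 26 mod 26=0)->'a', 'a'(0+7=7)->'h', 'f'(5+7=12)->'m', 'x'(23+7=30, 30 mod 26=4)->'e', 'k'(10+7=17)->'r'
Result: tmahmer


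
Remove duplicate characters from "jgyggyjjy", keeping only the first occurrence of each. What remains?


Input: 'jgyggyjjy'
Operation: keep first occurrence of each character
Scan: s[0]='j' new -> keep; s[1]='g' new -> keep; s[2]='y' new -> keep; s[3]='g' seen -> skip; s[4]='g' seen -> skip; s[5]='y' seen -> skip; s[6]='j' seen -> skip; s[7]='j' seen -> skip; s[8]='y' seen -> skip
Result: jgy


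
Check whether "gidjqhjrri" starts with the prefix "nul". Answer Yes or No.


Input string: 'gidjqhjrri'
Prefix to check: 'nul'
First 3 characters of input: 'gid'
Match: False
Result: No


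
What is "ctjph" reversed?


Input string: 'ctjph'
Operation: reverse character order
Original order: 'c' -> 't' -> 'j' -> 'p' -> 'h'
Reversed order: 'h' -> 'p' -> 'j' -> 't' -> 'c'
Result: hpjtc


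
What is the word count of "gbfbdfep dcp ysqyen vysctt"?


Input string: 'gbfbdfep dcp ysqyen vysctt'
Operation: split by spaces
Words found: 'gbfbdfep', 'dcp', 'ysqyen', 'vysctt'
Word count: 4


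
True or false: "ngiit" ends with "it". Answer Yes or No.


Input string: 'ngiit'
Suffix to check: 'it'
Last 2 characters of input: 'it'
Match: True
Result: Yes


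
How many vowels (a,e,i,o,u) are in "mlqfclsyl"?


Input string: 'mlqfclsyl'
Operation: count vowels (a, e, i, o, u)
Scan: s[0]='m', s[1]='l', s[2]='q', s[3]='f', s[4]='c', s[5]='l', s[6]='s', s[7]='y', s[8]='l'
Vowels found: 0
Result: 0


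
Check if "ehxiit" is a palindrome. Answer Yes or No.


Input string: 'ehxiit'
Reversed: 'tiixhe'
Compare pairs: s[0]='e' vs s[5]='t' (mismatch), s[1]='h' vs s[4]='i' (mismatch), s[2]='x' vs s[3]='i' (mismatch)
Palindrome: No


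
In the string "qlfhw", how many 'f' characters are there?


Input string: 'qlfhw'
Target character: 'f'
Scan each position: s[2]='f'
Matches found at indices: 2
Total: 1


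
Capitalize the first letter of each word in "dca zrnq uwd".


Input string: 'dca zrnq uwd'
Operation: capitalize first letter of each word
Word transformations: 'dca'->'Dca', 'zrnq'->'Zrnq', 'uwd'->'Uwd'
Result: Dca Zrnq Uwd


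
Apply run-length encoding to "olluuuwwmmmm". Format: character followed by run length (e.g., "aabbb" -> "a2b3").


Input: 'olluuuwwmmmm'
Operation: identify consecutive runs
Runs: 'o' -> o1, 'll' -> l2, 'uuu' -> u3, 'ww' -> w2, 'mmmm' -> m4
Encoded: o1l2u3w2m4
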